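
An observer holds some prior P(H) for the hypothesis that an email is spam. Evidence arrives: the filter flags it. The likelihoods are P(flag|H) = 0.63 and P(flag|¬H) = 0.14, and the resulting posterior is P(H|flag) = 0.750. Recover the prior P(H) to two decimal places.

Bayes' rule in odds form gives O(H|E) = O(H)·[P(E|H)/P(E|¬H)], hence O(H) = O(H|E)/LR.
Posterior odds = 0.750/(1−0.750) = 3.0000. LR = 0.63/0.14 = 4.5000.
Prior odds = 3.0000/4.5000 = 0.6667, so P(H) = 0.6667/(1+0.6667) ≈ 0.40.

P(H) = 0.40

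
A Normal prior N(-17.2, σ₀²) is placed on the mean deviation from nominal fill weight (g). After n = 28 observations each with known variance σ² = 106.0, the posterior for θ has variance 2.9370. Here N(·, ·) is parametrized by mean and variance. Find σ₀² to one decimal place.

σ₀² = 13.1

Posterior precision equals prior precision plus data precision: 1/σ_n² = 1/σ₀² + n/σ².
So 1/σ₀² = 1/2.9370 − 28/106.0 = 0.340483 − 0.264151 = 0.076332.
Hence σ₀² = 1/0.076332 ≈ 13.1.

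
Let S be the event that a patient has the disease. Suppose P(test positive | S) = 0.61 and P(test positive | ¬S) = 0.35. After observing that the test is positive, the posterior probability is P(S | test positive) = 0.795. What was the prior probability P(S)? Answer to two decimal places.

P(S) = 0.69

Bayes' rule in odds form gives O(S|E) = O(S)·[P(E|S)/P(E|¬S)], hence O(S) = O(S|E)/LR.
Posterior odds = 0.795/(1−0.795) = 3.8780. LR = 0.61/0.35 = 1.7429.
Prior odds = 3.8780/1.7429 = 2.2250, so P(S) = 2.2250/(1+2.2250) ≈ 0.69.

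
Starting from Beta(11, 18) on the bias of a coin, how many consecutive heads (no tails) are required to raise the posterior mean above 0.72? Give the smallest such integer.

k = 36

After k heads and 0 tails the posterior is Beta(11+k, 18), with mean (11+k)/(11+18+k).
Set (11+k)/(29+k) > 0.72 and solve: k > (0.72·29 − 11)/(1 − 0.72) = 35.286.
The smallest integer exceeding 35.286 is 36, and checking k=36: (47)/(65) = 0.7231 > 0.72.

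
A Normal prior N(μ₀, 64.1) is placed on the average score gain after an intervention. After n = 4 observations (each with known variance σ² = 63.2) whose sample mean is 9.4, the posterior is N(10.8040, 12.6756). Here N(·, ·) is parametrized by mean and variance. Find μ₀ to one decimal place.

μ₀ = 16.5

With known observation variance, the Normal–Normal posterior has precision τ_n = τ₀ + n/σ² and mean μ_n = (τ₀μ₀ + (n/σ²)x̄)/τ_n.
Here τ₀ = 1/64.1 = 0.015601 and τ_data = 4/63.2 = 0.063291, so τ_n = 0.078892.
Rearranging for μ₀: μ₀ = (μ_n·τ_n − τ_data·x̄)/τ₀ = (10.8040·0.078892 − 0.063291·9.4) / 0.015601 = 0.257414/0.015601 ≈ 16.5.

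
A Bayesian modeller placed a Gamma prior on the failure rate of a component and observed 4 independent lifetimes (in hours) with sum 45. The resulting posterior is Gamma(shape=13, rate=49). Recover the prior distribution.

For an exponential likelihood with a Gamma(α, β) prior on the rate, n observations with total T give posterior Gamma(α+n, β+T).
So α = 13 − 4 = 9 and β = 49 − 45 = 4.

Gamma(shape=9, rate=4)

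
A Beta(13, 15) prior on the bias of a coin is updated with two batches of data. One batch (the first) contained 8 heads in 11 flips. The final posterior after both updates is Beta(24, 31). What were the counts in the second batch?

Because Beta–binomial updating is additive in the counts, the combined data contributed (α_post−α_prior, β_post−β_prior) successes and failures.
Total across both batches: 24−13=11 heads, 31−15=16 tails.
Subtract the first batch: 11−8=3 heads and 16−3=13 tails.

3 heads and 13 tails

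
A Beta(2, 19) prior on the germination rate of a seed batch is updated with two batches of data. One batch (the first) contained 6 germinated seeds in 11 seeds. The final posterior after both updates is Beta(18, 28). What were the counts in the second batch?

Sequential conjugate updates are equivalent to a single update on the pooled data, so total successes = posterior α − prior α and total failures = posterior β − prior β.
Total across both batches: 18−2=16 germinated seeds, 28−19=9 non-germinating seeds.
Subtract the first batch: 16−6=10 germinated seeds and 9−5=4 non-germinating seeds.

10 germinated seeds and 4 non-germinating seeds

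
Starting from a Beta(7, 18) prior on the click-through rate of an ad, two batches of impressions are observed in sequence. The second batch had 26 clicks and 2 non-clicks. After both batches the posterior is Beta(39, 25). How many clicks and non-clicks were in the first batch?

Because Beta–binomial updating is additive in the counts, the combined data contributed (α_post−α_prior, β_post−β_prior) successes and failures.
Total across both batches: 39−7=32 clicks, 25−18=7 non-clicks.
Subtract the second batch: 32−26=6 clicks and 7−2=5 non-clicks.

6 clicks and 5 non-clicks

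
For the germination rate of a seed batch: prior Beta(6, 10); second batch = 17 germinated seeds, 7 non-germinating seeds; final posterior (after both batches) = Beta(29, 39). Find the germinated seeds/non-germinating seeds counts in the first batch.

Sequential conjugate updates are equivalent to a single update on the pooled data, so total successes = posterior α − prior α and total failures = posterior β − prior β.
Total across both batches: 29−6=23 germinated seeds, 39−10=29 non-germinating seeds.
Subtract the second batch: 23−17=6 germinated seeds and 29−7=22 non-germinating seeds.

6 germinated seeds and 22 non-germinating seeds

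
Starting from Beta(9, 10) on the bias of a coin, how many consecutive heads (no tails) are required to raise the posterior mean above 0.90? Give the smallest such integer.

k = 82

After k heads and 0 tails the posterior is Beta(9+k, 10), with mean (9+k)/(9+10+k).
Set (9+k)/(19+k) > 0.90 and solve: k > (0.90·19 − 9)/(1 − 0.90) = 81.000.
The smallest integer exceeding 81.000 is 82.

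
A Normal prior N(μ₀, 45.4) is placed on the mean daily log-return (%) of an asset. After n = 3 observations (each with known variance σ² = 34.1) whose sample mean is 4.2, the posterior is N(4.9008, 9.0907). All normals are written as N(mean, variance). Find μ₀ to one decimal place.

μ₀ = 7.7

With known observation variance, the Normal–Normal posterior has precision τ_n = τ₀ + n/σ² and mean μ_n = (τ₀μ₀ + (n/σ²)x̄)/τ_n.
Here τ₀ = 1/45.4 = 0.022026 and τ_data = 3/34.1 = 0.087977, so τ_n = 0.110003.
Rearranging for μ₀: μ₀ = (μ_n·τ_n − τ_data·x̄)/τ₀ = (4.9008·0.110003 − 0.087977·4.2) / 0.022026 = 0.169599/0.022026 ≈ 7.7.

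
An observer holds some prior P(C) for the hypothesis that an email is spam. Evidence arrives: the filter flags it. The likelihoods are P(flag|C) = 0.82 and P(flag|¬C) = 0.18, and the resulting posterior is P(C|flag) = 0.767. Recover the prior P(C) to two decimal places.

P(C) = 0.42

In odds form, posterior odds = prior odds × likelihood ratio, so prior odds = posterior odds ÷ LR.
Posterior odds = 0.767/(1−0.767) = 3.2918. LR = 0.82/0.18 = 4.5556.
Prior odds = 3.2918/4.5556 = 0.7226, so P(C) = 0.7226/(1+0.7226) ≈ 0.42.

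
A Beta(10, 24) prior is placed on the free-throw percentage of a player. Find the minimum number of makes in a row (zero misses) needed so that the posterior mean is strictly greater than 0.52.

After k makes and 0 misses the posterior is Beta(10+k, 24), with mean (10+k)/(10+24+k).
Set (10+k)/(34+k) > 0.52 and solve: k > (0.52·34 − 10)/(1 − 0.52) = 16.000.
The smallest integer exceeding 16.000 is 17.

k = 17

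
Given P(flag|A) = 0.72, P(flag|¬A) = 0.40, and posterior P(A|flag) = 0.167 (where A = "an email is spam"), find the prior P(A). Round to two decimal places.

Bayes' rule in odds form gives O(A|E) = O(A)·[P(E|A)/P(E|¬A)], hence O(A) = O(A|E)/LR.
Posterior odds = 0.167/(1−0.167) = 0.2005. LR = 0.72/0.40 = 1.8000.
Prior odds = 0.2005/1.8000 = 0.1114, so P(A) = 0.1114/(1+0.1114) ≈ 0.10.

P(A) = 0.10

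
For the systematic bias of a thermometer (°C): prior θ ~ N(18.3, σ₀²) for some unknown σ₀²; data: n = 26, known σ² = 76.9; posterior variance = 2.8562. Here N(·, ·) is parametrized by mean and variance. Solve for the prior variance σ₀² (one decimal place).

For the Normal–Normal model with known σ², precisions add: τ_n = τ₀ + n/σ².
So 1/σ₀² = 1/2.8562 − 26/76.9 = 0.350116 − 0.338101 = 0.012015.
Hence σ₀² = 1/0.012015 ≈ 83.2.

σ₀² = 83.2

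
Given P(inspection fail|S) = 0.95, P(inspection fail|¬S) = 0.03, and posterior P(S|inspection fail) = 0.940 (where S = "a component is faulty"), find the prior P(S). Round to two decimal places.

In odds form, posterior odds = prior odds × likelihood ratio, so prior odds = posterior odds ÷ LR.
Posterior odds = 0.940/(1−0.940) = 15.6667. LR = 0.95/0.03 = 31.6667.
Prior odds = 15.6667/31.6667 = 0.4947, so P(S) = 0.4947/(1+0.4947) ≈ 0.33.

P(S) = 0.33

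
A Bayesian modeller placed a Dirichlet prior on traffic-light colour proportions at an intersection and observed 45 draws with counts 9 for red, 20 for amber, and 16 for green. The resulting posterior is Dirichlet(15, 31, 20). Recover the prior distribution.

Dirichlet(6, 11, 4)

For a Dirichlet(α) prior with multinomial counts c, the posterior is Dirichlet(α + c) componentwise.
Subtract each count from the matching posterior parameter: 15−9=6, 31−20=11, 20−16=4.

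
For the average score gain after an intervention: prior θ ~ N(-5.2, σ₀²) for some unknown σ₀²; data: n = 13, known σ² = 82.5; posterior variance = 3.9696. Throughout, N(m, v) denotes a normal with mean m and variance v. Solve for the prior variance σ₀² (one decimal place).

For the Normal–Normal model with known σ², precisions add: τ_n = τ₀ + n/σ².
So 1/σ₀² = 1/3.9696 − 13/82.5 = 0.251915 − 0.157576 = 0.094339.
Hence σ₀² = 1/0.094339 ≈ 10.6.

σ₀² = 10.6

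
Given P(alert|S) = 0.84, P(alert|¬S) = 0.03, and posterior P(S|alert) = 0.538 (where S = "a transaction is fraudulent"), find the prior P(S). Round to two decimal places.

P(S) = 0.04

Bayes' rule in odds form gives O(S|E) = O(S)·[P(E|S)/P(E|¬S)], hence O(S) = O(S|E)/LR.
Posterior odds = 0.538/(1−0.538) = 1.1645. LR = 0.84/0.03 = 28.0000.
Prior odds = 1.1645/28.0000 = 0.0416, so P(S) = 0.0416/(1+0.0416) ≈ 0.04.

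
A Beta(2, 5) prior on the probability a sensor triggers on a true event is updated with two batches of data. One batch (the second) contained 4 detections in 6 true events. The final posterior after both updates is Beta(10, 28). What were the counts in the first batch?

Sequential conjugate updates are equivalent to a single update on the pooled data, so total successes = posterior α − prior α and total failures = posterior β − prior β.
Total across both batches: 10−2=8 detections, 28−5=23 misses.
Subtract the second batch: 8−4=4 detections and 23−2=21 misses.

4 detections and 21 misses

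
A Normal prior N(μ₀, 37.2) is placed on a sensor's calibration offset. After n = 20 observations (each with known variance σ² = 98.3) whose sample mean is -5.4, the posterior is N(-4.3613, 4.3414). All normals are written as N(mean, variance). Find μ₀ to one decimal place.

μ₀ = 3.5

The posterior mean is a precision-weighted average: μ_n = (τ₀μ₀ + τ_data·x̄)/(τ₀+τ_data), with τ₀=1/σ₀² and τ_data=n/σ².
Here τ₀ = 1/37.2 = 0.026882 and τ_data = 20/98.3 = 0.203459, so τ_n = 0.230341.
Rearranging for μ₀: μ₀ = (μ_n·τ_n − τ_data·x̄)/τ₀ = (-4.3613·0.230341 − 0.203459·-5.4) / 0.026882 = 0.094092/0.026882 ≈ 3.5.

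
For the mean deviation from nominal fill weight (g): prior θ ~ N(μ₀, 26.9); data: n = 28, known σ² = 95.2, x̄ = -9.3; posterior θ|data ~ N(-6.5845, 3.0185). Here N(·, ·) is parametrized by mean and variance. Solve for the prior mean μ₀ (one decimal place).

With known observation variance, the Normal–Normal posterior has precision τ_n = τ₀ + n/σ² and mean μ_n = (τ₀μ₀ + (n/σ²)x̄)/τ_n.
Here τ₀ = 1/26.9 = 0.037175 and τ_data = 28/95.2 = 0.294118, so τ_n = 0.331293.
Rearranging for μ₀: μ₀ = (μ_n·τ_n − τ_data·x̄)/τ₀ = (-6.5845·0.331293 − 0.294118·-9.3) / 0.037175 = 0.553899/0.037175 ≈ 14.9.

μ₀ = 14.9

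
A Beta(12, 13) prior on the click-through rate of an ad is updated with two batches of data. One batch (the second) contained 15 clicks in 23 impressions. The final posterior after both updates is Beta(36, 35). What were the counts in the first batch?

Sequential conjugate updates are equivalent to a single update on the pooled data, so total successes = posterior α − prior α and total failures = posterior β − prior β.
Total across both batches: 36−12=24 clicks, 35−13=22 non-clicks.
Subtract the second batch: 24−15=9 clicks and 22−8=14 non-clicks.

9 clicks and 14 non-clicks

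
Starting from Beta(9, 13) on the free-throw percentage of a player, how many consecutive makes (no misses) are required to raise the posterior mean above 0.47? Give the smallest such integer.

After k makes and 0 misses the posterior is Beta(9+k, 13), with mean (9+k)/(9+13+k).
Set (9+k)/(22+k) > 0.47 and solve: k > (0.47·22 − 9)/(1 − 0.47) = 2.528.
The smallest integer exceeding 2.528 is 3, and checking k=3: (12)/(25) = 0.4800 > 0.47.

k = 3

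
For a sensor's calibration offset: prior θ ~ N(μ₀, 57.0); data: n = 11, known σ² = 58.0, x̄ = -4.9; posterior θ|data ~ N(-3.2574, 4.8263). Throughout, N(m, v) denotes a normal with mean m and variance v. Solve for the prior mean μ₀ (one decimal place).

μ₀ = 14.5

The posterior mean is a precision-weighted average: μ_n = (τ₀μ₀ + τ_data·x̄)/(τ₀+τ_data), with τ₀=1/σ₀² and τ_data=n/σ².
Here τ₀ = 1/57.0 = 0.017544 and τ_data = 11/58.0 = 0.189655, so τ_n = 0.207199.
Rearranging for μ₀: μ₀ = (μ_n·τ_n − τ_data·x̄)/τ₀ = (-3.2574·0.207199 − 0.189655·-4.9) / 0.017544 = 0.254379/0.017544 ≈ 14.5.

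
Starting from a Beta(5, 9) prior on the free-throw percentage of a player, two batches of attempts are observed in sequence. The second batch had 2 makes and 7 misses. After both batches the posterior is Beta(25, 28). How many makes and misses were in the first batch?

18 makes and 12 misses

Sequential conjugate updates are equivalent to a single update on the pooled data, so total successes = posterior α − prior α and total failures = posterior β − prior β.
Total across both batches: 25−5=20 makes, 28−9=19 misses.
Subtract the second batch: 20−2=18 makes and 19−7=12 misses.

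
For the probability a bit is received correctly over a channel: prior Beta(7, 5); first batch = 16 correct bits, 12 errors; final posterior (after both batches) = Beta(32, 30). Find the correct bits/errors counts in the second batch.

9 correct bits and 13 errors

Because Beta–binomial updating is additive in the counts, the combined data contributed (α_post−α_prior, β_post−β_prior) successes and failures.
Total across both batches: 32−7=25 correct bits, 30−5=25 errors.
Subtract the first batch: 25−16=9 correct bits and 25−12=13 errors.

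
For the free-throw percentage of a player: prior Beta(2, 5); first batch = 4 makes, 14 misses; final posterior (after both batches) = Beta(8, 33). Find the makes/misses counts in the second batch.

Sequential conjugate updates are equivalent to a single update on the pooled data, so total successes = posterior α − prior α and total failures = posterior β − prior β.
Total across both batches: 8−2=6 makes, 33−5=28 misses.
Subtract the first batch: 6−4=2 makes and 28−14=14 misses.

2 makes and 14 misses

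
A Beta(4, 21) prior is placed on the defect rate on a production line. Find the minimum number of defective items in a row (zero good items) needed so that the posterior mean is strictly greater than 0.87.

After k defective items and 0 good items the posterior is Beta(4+k, 21), with mean (4+k)/(4+21+k).
Set (4+k)/(25+k) > 0.87 and solve: k > (0.87·25 − 4)/(1 − 0.87) = 136.538.
The smallest integer exceeding 136.538 is 137.

k = 137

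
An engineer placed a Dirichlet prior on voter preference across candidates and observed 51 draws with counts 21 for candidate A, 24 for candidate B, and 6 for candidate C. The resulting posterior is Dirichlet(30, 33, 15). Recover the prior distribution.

Dirichlet(9, 9, 9)

For a Dirichlet(α) prior with multinomial counts c, the posterior is Dirichlet(α + c) componentwise.
Subtract each count from the matching posterior parameter: 30−21=9, 33−24=9, 15−6=9.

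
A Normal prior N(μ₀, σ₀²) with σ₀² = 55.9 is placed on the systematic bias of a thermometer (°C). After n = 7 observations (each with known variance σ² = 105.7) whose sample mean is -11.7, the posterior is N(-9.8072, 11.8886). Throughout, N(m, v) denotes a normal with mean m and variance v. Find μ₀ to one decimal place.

With known observation variance, the Normal–Normal posterior has precision τ_n = τ₀ + n/σ² and mean μ_n = (τ₀μ₀ + (n/σ²)x̄)/τ_n.
Here τ₀ = 1/55.9 = 0.017889 and τ_data = 7/105.7 = 0.066225, so τ_n = 0.084114.
Rearranging for μ₀: μ₀ = (μ_n·τ_n − τ_data·x̄)/τ₀ = (-9.8072·0.084114 − 0.066225·-11.7) / 0.017889 = -0.050090/0.017889 ≈ -2.8.

μ₀ = -2.8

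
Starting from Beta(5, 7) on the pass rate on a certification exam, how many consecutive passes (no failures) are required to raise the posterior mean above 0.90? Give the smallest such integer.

k = 59

After k passes and 0 failures the posterior is Beta(5+k, 7), with mean (5+k)/(5+7+k).
Set (5+k)/(12+k) > 0.90 and solve: k > (0.90·12 − 5)/(1 − 0.90) = 58.000.
The smallest integer exceeding 58.000 is 59.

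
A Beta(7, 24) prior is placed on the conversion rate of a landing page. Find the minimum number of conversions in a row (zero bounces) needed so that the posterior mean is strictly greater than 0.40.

After k conversions and 0 bounces the posterior is Beta(7+k, 24), with mean (7+k)/(7+24+k).
Set (7+k)/(31+k) > 0.40 and solve: k > (0.40·31 − 7)/(1 − 0.40) = 9.000.
The smallest integer exceeding 9.000 is 10.

k = 10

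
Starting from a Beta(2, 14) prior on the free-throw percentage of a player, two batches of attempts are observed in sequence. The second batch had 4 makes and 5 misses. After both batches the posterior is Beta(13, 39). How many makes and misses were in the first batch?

7 makes and 20 misses

Because Beta–binomial updating is additive in the counts, the combined data contributed (α_post−α_prior, β_post−β_prior) successes and failures.
Total across both batches: 13−2=11 makes, 39−14=25 misses.
Subtract the second batch: 11−4=7 makes and 25−5=20 misses.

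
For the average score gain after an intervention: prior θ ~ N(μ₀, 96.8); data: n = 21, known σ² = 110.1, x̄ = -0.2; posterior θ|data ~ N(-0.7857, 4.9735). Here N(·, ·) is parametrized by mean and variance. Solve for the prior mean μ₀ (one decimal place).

With known observation variance, the Normal–Normal posterior has precision τ_n = τ₀ + n/σ² and mean μ_n = (τ₀μ₀ + (n/σ²)x̄)/τ_n.
Here τ₀ = 1/96.8 = 0.010331 and τ_data = 21/110.1 = 0.190736, so τ_n = 0.201067.
Rearranging for μ₀: μ₀ = (μ_n·τ_n − τ_data·x̄)/τ₀ = (-0.7857·0.201067 − 0.190736·-0.2) / 0.010331 = -0.119831/0.010331 ≈ -11.6.

μ₀ = -11.6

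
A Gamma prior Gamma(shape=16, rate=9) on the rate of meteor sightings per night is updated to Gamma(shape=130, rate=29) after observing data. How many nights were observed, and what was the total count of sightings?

A Gamma(α, β) prior (rate parametrization) on a Poisson rate with n observations summing to S gives posterior Gamma(α+S, β+n).
Matching: Σxᵢ = 130 − 16 = 114 and n = 29 − 9 = 20.

n = 20 nights with total 114 sightings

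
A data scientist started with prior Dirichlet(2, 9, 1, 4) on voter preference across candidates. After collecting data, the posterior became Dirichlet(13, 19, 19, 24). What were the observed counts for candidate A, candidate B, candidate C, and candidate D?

counts (11, 10, 18, 20)

For a Dirichlet(α) prior with multinomial counts c, the posterior is Dirichlet(α + c) componentwise.
Counts are posterior − prior componentwise: 13−2=11, 19−9=10, 19−1=18, 24−4=20.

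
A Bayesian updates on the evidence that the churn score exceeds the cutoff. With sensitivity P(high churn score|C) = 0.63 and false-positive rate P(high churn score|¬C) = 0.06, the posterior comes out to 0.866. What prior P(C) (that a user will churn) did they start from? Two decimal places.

P(C) = 0.38

Bayes' rule in odds form gives O(C|E) = O(C)·[P(E|C)/P(E|¬C)], hence O(C) = O(C|E)/LR.
Posterior odds = 0.866/(1−0.866) = 6.4627. LR = 0.63/0.06 = 10.5000.
Prior odds = 6.4627/10.5000 = 0.6155, so P(C) = 0.6155/(1+0.6155) ≈ 0.38.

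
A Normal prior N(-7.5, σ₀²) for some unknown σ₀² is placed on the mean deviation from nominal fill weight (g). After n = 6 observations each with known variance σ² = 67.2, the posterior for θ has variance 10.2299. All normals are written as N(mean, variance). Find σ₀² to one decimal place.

Posterior precision equals prior precision plus data precision: 1/σ_n² = 1/σ₀² + n/σ².
So 1/σ₀² = 1/10.2299 − 6/67.2 = 0.097753 − 0.089286 = 0.008467.
Hence σ₀² = 1/0.008467 ≈ 118.1.

σ₀² = 118.1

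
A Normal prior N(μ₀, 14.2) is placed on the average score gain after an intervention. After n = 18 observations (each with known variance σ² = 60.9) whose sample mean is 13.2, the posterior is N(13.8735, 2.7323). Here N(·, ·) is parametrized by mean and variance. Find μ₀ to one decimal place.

The posterior mean is a precision-weighted average: μ_n = (τ₀μ₀ + τ_data·x̄)/(τ₀+τ_data), with τ₀=1/σ₀² and τ_data=n/σ².
Here τ₀ = 1/14.2 = 0.070423 and τ_data = 18/60.9 = 0.295567, so τ_n = 0.365990.
Rearranging for μ₀: μ₀ = (μ_n·τ_n − τ_data·x̄)/τ₀ = (13.8735·0.365990 − 0.295567·13.2) / 0.070423 = 1.176078/0.070423 ≈ 16.7.

μ₀ = 16.7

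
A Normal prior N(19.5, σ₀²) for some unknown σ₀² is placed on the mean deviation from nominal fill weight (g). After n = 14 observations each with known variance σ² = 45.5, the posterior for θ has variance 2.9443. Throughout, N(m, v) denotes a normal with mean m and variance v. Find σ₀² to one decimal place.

σ₀² = 31.3

Posterior precision equals prior precision plus data precision: 1/σ_n² = 1/σ₀² + n/σ².
So 1/σ₀² = 1/2.9443 − 14/45.5 = 0.339639 − 0.307692 = 0.031947.
Hence σ₀² = 1/0.031947 ≈ 31.3.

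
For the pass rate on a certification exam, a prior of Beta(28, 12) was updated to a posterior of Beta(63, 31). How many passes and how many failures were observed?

35 passes and 19 failures

A Beta(α, β) prior with s successes and f failures in binomial data gives a Beta(α+s, β+f) posterior.
So s = 63 − 28 = 35 and f = 31 − 12 = 19.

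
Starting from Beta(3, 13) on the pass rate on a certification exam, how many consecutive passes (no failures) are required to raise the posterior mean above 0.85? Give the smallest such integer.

After k passes and 0 failures the posterior is Beta(3+k, 13), with mean (3+k)/(3+13+k).
Set (3+k)/(16+k) > 0.85 and solve: k > (0.85·16 − 3)/(1 − 0.85) = 70.667.
The smallest integer exceeding 70.667 is 71, and checking k=71: (74)/(87) = 0.8506 > 0.85.

k = 71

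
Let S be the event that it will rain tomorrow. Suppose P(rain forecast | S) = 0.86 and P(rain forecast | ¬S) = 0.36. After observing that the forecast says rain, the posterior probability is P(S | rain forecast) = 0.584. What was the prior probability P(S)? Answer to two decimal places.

In odds form, posterior odds = prior odds × likelihood ratio, so prior odds = posterior odds ÷ LR.
Posterior odds = 0.584/(1−0.584) = 1.4038. LR = 0.86/0.36 = 2.3889.
Prior odds = 1.4038/2.3889 = 0.5876, so P(S) = 0.5876/(1+0.5876) ≈ 0.37.

P(S) = 0.37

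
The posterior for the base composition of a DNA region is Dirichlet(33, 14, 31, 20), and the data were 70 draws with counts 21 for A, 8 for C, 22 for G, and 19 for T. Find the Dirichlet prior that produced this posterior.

For a Dirichlet(α) prior with multinomial counts c, the posterior is Dirichlet(α + c) componentwise.
Subtract each count from the matching posterior parameter: 33−21=12, 14−8=6, 31−22=9, 20−19=1.

Dirichlet(12, 6, 9, 1)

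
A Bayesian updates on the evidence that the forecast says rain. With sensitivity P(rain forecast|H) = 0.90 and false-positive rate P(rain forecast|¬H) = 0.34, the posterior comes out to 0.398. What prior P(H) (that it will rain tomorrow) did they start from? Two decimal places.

P(H) = 0.20

In odds form, posterior odds = prior odds × likelihood ratio, so prior odds = posterior odds ÷ LR.
Posterior odds = 0.398/(1−0.398) = 0.6611. LR = 0.90/0.34 = 2.6471.
Prior odds = 0.6611/2.6471 = 0.2497, so P(H) = 0.2497/(1+0.2497) ≈ 0.20.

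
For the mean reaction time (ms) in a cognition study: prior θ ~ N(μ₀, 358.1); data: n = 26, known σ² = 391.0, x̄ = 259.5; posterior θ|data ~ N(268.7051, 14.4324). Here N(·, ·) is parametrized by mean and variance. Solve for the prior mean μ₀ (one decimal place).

The posterior mean is a precision-weighted average: μ_n = (τ₀μ₀ + τ_data·x̄)/(τ₀+τ_data), with τ₀=1/σ₀² and τ_data=n/σ².
Here τ₀ = 1/358.1 = 0.002793 and τ_data = 26/391.0 = 0.066496, so τ_n = 0.069289.
Rearranging for μ₀: μ₀ = (μ_n·τ_n − τ_data·x̄)/τ₀ = (268.7051·0.069289 − 0.066496·259.5) / 0.002793 = 1.362596/0.002793 ≈ 487.9.

μ₀ = 487.9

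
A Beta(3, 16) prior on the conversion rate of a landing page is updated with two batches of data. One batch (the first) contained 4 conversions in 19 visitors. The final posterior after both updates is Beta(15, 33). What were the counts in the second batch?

Sequential conjugate updates are equivalent to a single update on the pooled data, so total successes = posterior α − prior α and total failures = posterior β − prior β.
Total across both batches: 15−3=12 conversions, 33−16=17 bounces.
Subtract the first batch: 12−4=8 conversions and 17−15=2 bounces.

8 conversions and 2 bounces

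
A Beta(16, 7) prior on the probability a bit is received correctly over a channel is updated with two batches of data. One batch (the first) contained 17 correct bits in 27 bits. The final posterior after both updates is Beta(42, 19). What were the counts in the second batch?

Because Beta–binomial updating is additive in the counts, the combined data contributed (α_post−α_prior, β_post−β_prior) successes and failures.
Total across both batches: 42−16=26 correct bits, 19−7=12 errors.
Subtract the first batch: 26−17=9 correct bits and 12−10=2 errors.

9 correct bits and 2 errors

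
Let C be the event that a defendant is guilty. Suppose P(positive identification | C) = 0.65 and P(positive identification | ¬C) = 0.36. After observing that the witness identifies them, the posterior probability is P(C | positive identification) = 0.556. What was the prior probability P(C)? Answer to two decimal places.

In odds form, posterior odds = prior odds × likelihood ratio, so prior odds = posterior odds ÷ LR.
Posterior odds = 0.556/(1−0.556) = 1.2523. LR = 0.65/0.36 = 1.8056.
Prior odds = 1.2523/1.8056 = 0.6936, so P(C) = 0.6936/(1+0.6936) ≈ 0.41.

P(C) = 0.41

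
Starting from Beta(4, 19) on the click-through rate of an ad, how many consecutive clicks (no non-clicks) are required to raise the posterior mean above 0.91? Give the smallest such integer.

After k clicks and 0 non-clicks the posterior is Beta(4+k, 19), with mean (4+k)/(4+19+k).
Set (4+k)/(23+k) > 0.91 and solve: k > (0.91·23 − 4)/(1 − 0.91) = 188.111.
The smallest integer exceeding 188.111 is 189.

k = 189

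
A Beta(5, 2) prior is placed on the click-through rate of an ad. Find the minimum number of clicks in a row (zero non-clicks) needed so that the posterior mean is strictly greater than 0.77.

After k clicks and 0 non-clicks the posterior is Beta(5+k, 2), with mean (5+k)/(5+2+k).
Set (5+k)/(7+k) > 0.77 and solve: k > (0.77·7 − 5)/(1 − 0.77) = 1.696.
The smallest integer exceeding 1.696 is 2, and checking k=2: (7)/(9) = 0.7778 > 0.77.

k = 2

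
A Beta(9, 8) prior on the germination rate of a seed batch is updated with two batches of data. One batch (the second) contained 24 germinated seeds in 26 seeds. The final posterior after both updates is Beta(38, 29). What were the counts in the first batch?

Because Beta–binomial updating is additive in the counts, the combined data contributed (α_post−α_prior, β_post−β_prior) successes and failures.
Total across both batches: 38−9=29 germinated seeds, 29−8=21 non-germinating seeds.
Subtract the second batch: 29−24=5 germinated seeds and 21−2=19 non-germinating seeds.

5 germinated seeds and 19 non-germinating seeds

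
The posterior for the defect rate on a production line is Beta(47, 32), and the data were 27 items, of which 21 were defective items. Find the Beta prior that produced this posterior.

Beta(26, 26)

Beta is conjugate to the binomial likelihood: posterior = Beta(α+s, β+f).
Subtract the data counts: 47−21=26, 32−6=26.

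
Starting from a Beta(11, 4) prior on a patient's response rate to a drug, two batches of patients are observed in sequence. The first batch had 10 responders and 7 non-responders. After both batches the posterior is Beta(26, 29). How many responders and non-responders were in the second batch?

Because Beta–binomial updating is additive in the counts, the combined data contributed (α_post−α_prior, β_post−β_prior) successes and failures.
Total across both batches: 26−11=15 responders, 29−4=25 non-responders.
Subtract the first batch: 15−10=5 responders and 25−7=18 non-responders.

5 responders and 18 non-responders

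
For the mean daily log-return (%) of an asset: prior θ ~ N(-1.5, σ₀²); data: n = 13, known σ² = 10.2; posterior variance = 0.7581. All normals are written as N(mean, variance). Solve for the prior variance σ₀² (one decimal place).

For the Normal–Normal model with known σ², precisions add: τ_n = τ₀ + n/σ².
So 1/σ₀² = 1/0.7581 − 13/10.2 = 1.319087 − 1.274510 = 0.044577.
Hence σ₀² = 1/0.044577 ≈ 22.4.

σ₀² = 22.4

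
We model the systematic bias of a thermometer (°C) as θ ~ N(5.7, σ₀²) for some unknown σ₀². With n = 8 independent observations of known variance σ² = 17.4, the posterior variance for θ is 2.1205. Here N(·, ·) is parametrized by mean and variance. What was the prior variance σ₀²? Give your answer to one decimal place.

For the Normal–Normal model with known σ², precisions add: τ_n = τ₀ + n/σ².
So 1/σ₀² = 1/2.1205 − 8/17.4 = 0.471587 − 0.459770 = 0.011817.
Hence σ₀² = 1/0.011817 ≈ 84.6.

σ₀² = 84.6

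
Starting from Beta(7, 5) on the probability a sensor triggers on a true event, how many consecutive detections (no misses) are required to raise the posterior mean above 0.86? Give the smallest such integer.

After k detections and 0 misses the posterior is Beta(7+k, 5), with mean (7+k)/(7+5+k).
Set (7+k)/(12+k) > 0.86 and solve: k > (0.86·12 − 7)/(1 − 0.86) = 23.714.
The smallest integer exceeding 23.714 is 24, and checking k=24: (31)/(36) = 0.8611 > 0.86.

k = 24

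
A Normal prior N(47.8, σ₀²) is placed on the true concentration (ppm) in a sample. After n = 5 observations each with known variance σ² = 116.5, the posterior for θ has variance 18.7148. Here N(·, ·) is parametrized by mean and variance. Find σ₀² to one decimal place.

Posterior precision equals prior precision plus data precision: 1/σ_n² = 1/σ₀² + n/σ².
So 1/σ₀² = 1/18.7148 − 5/116.5 = 0.053434 − 0.042918 = 0.010516.
Hence σ₀² = 1/0.010516 ≈ 95.1.

σ₀² = 95.1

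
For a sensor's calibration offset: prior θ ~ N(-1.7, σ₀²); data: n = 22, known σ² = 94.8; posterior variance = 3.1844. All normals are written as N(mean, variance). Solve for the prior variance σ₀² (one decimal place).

σ₀² = 12.2

For the Normal–Normal model with known σ², precisions add: τ_n = τ₀ + n/σ².
So 1/σ₀² = 1/3.1844 − 22/94.8 = 0.314031 − 0.232068 = 0.081963.
Hence σ₀² = 1/0.081963 ≈ 12.2.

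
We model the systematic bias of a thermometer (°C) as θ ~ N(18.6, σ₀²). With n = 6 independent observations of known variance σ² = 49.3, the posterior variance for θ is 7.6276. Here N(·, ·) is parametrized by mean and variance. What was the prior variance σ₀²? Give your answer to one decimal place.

For the Normal–Normal model with known σ², precisions add: τ_n = τ₀ + n/σ².
So 1/σ₀² = 1/7.6276 − 6/49.3 = 0.131103 − 0.121704 = 0.009399.
Hence σ₀² = 1/0.009399 ≈ 106.4.

σ₀² = 106.4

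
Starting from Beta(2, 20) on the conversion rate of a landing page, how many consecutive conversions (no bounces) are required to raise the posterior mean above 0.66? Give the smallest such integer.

k = 37

After k conversions and 0 bounces the posterior is Beta(2+k, 20), with mean (2+k)/(2+20+k).
Set (2+k)/(22+k) > 0.66 and solve: k > (0.66·22 − 2)/(1 − 0.66) = 36.824.
The smallest integer exceeding 36.824 is 37, and checking k=37: (39)/(59) = 0.6610 > 0.66.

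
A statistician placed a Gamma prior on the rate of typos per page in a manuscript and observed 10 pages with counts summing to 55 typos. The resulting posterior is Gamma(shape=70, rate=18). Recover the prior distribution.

Gamma(shape=15, rate=8)

Gamma–Poisson conjugacy: posterior shape = α + Σxᵢ, posterior rate = β + n.
So α = 70 − 55 = 15 and β = 18 − 10 = 8.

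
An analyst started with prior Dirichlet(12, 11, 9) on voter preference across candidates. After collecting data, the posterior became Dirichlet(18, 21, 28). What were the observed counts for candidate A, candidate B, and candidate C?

counts (6, 10, 19)

For a Dirichlet(α) prior with multinomial counts c, the posterior is Dirichlet(α + c) componentwise.
Counts are posterior − prior componentwise: 18−12=6, 21−11=10, 28−9=19.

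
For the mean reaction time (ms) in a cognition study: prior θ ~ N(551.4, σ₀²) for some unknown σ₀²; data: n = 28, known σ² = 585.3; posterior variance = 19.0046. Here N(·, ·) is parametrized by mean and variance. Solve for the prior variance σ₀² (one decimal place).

For the Normal–Normal model with known σ², precisions add: τ_n = τ₀ + n/σ².
So 1/σ₀² = 1/19.0046 − 28/585.3 = 0.052619 − 0.047839 = 0.004780.
Hence σ₀² = 1/0.004780 ≈ 209.2.

σ₀² = 209.2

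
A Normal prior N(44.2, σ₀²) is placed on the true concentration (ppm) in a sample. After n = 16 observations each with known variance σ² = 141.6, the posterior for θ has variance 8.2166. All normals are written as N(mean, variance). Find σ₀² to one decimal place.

σ₀² = 114.8

For the Normal–Normal model with known σ², precisions add: τ_n = τ₀ + n/σ².
So 1/σ₀² = 1/8.2166 − 16/141.6 = 0.121705 − 0.112994 = 0.008711.
Hence σ₀² = 1/0.008711 ≈ 114.8.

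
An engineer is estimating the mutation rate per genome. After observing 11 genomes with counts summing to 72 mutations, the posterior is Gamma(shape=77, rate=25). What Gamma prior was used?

Gamma–Poisson conjugacy: posterior shape = α + Σxᵢ, posterior rate = β + n.
So α = 77 − 72 = 5 and β = 25 − 11 = 14.

Gamma(shape=5, rate=14)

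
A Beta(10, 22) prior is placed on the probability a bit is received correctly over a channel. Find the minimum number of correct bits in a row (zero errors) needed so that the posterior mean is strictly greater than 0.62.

After k correct bits and 0 errors the posterior is Beta(10+k, 22), with mean (10+k)/(10+22+k).
Set (10+k)/(32+k) > 0.62 and solve: k > (0.62·32 − 10)/(1 − 0.62) = 25.895.
The smallest integer exceeding 25.895 is 26.

k = 26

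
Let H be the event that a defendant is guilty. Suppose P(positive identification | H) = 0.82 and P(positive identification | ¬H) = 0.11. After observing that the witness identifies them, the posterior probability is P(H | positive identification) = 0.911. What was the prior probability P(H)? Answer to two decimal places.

P(H) = 0.58

Bayes' rule in odds form gives O(H|E) = O(H)·[P(E|H)/P(E|¬H)], hence O(H) = O(H|E)/LR.
Posterior odds = 0.911/(1−0.911) = 10.2360. LR = 0.82/0.11 = 7.4545.
Prior odds = 10.2360/7.4545 = 1.3731, so P(H) = 1.3731/(1+1.3731) ≈ 0.58.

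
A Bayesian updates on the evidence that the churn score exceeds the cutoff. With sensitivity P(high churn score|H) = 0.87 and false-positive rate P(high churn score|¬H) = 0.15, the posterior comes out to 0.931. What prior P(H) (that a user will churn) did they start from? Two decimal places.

Bayes' rule in odds form gives O(H|E) = O(H)·[P(E|H)/P(E|¬H)], hence O(H) = O(H|E)/LR.
Posterior odds = 0.931/(1−0.931) = 13.4928. LR = 0.87/0.15 = 5.8000.
Prior odds = 13.4928/5.8000 = 2.3263, so P(H) = 2.3263/(1+2.3263) ≈ 0.70.

P(H) = 0.70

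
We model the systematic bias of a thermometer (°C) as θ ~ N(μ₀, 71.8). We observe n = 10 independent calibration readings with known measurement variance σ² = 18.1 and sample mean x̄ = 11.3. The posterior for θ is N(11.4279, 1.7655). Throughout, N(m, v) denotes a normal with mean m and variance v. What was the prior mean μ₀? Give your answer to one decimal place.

With known observation variance, the Normal–Normal posterior has precision τ_n = τ₀ + n/σ² and mean μ_n = (τ₀μ₀ + (n/σ²)x̄)/τ_n.
Here τ₀ = 1/71.8 = 0.013928 and τ_data = 10/18.1 = 0.552486, so τ_n = 0.566414.
Rearranging for μ₀: μ₀ = (μ_n·τ_n − τ_data·x̄)/τ₀ = (11.4279·0.566414 − 0.552486·11.3) / 0.013928 = 0.229831/0.013928 ≈ 16.5.

μ₀ = 16.5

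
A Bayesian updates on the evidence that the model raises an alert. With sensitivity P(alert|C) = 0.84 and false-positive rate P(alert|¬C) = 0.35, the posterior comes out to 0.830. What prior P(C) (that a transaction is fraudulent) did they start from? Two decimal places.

P(C) = 0.67

In odds form, posterior odds = prior odds × likelihood ratio, so prior odds = posterior odds ÷ LR.
Posterior odds = 0.830/(1−0.830) = 4.8824. LR = 0.84/0.35 = 2.4000.
Prior odds = 4.8824/2.4000 = 2.0343, so P(C) = 2.0343/(1+2.0343) ≈ 0.67.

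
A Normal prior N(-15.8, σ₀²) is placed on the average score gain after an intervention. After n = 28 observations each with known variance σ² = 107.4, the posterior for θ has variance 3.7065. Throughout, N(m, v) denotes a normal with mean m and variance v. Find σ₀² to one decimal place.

σ₀² = 110.0

Posterior precision equals prior precision plus data precision: 1/σ_n² = 1/σ₀² + n/σ².
So 1/σ₀² = 1/3.7065 − 28/107.4 = 0.269796 − 0.260708 = 0.009088.
Hence σ₀² = 1/0.009088 ≈ 110.0.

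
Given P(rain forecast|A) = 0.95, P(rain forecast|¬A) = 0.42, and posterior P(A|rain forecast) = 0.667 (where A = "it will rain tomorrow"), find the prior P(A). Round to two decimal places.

P(A) = 0.47

In odds form, posterior odds = prior odds × likelihood ratio, so prior odds = posterior odds ÷ LR.
Posterior odds = 0.667/(1−0.667) = 2.0030. LR = 0.95/0.42 = 2.2619.
Prior odds = 2.0030/2.2619 = 0.8855, so P(A) = 0.8855/(1+0.8855) ≈ 0.47.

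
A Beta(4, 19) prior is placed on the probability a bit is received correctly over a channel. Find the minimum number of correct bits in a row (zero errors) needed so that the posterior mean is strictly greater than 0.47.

After k correct bits and 0 errors the posterior is Beta(4+k, 19), with mean (4+k)/(4+19+k).
Set (4+k)/(23+k) > 0.47 and solve: k > (0.47·23 − 4)/(1 − 0.47) = 12.849.
The smallest integer exceeding 12.849 is 13, and checking k=13: (17)/(36) = 0.4722 > 0.47.

k = 13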